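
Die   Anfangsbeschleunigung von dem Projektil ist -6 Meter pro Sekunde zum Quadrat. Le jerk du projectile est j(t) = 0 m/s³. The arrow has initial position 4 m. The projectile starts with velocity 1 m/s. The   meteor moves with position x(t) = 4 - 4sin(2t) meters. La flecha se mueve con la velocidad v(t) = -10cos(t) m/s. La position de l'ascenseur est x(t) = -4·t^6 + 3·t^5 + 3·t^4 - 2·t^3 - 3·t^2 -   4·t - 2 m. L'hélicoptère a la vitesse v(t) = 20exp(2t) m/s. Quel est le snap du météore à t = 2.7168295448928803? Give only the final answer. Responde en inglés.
At t = 2.7168295448928803, s = 48.0619284670185.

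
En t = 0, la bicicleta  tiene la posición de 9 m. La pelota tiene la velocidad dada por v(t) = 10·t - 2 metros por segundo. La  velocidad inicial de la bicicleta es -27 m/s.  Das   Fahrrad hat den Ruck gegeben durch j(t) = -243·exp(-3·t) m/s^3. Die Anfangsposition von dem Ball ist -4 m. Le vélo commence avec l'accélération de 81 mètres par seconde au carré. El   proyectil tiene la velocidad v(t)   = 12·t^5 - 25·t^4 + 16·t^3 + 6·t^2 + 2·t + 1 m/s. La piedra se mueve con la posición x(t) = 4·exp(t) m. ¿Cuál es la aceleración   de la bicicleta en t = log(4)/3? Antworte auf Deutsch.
Wir müssen die Stammfunktion unserer Gleichung für den Ruck j(t) = -243·exp(-3·t) 1-mal finden. Das Integral von dem Ruck, mit a(0) = 81, ergibt die Beschleunigung: a(t) = 81·exp(-3·t). Mit a(t) = 81·exp(-3·t) und Einsetzen von t = log(4)/3, finden wir a = 81/4.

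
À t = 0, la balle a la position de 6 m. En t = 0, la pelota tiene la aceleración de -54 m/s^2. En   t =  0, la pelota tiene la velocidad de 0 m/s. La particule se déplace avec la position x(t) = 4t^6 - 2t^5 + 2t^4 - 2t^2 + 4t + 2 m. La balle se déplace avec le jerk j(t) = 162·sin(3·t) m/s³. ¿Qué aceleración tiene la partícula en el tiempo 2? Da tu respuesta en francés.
Pour résoudre ceci, nous devons prendre 2 dérivées de notre équation de la position x(t) = 4·t^6 - 2·t^5 + 2·t^4 - 2·t^2 + 4·t + 2. La dérivée de la position donne la vitesse: v(t) = 24·t^5 - 10·t^4 + 8·t^3 - 4·t + 4. En prenant d/dt de v(t), nous trouvons a(t) = 120·t^4 - 40·t^3 + 24·t^2 - 4. Nous avons l'accélération a(t) = 120·t^4 - 40·t^3 + 24·t^2 - 4. En substituant t = 2: a(2) = 1692.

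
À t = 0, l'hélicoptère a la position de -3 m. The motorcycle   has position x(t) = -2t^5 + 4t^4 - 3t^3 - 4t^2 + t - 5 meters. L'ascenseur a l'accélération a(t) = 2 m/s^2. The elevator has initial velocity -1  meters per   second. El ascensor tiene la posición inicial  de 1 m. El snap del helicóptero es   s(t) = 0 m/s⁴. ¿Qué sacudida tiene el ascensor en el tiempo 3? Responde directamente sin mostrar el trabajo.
j(3) = 0.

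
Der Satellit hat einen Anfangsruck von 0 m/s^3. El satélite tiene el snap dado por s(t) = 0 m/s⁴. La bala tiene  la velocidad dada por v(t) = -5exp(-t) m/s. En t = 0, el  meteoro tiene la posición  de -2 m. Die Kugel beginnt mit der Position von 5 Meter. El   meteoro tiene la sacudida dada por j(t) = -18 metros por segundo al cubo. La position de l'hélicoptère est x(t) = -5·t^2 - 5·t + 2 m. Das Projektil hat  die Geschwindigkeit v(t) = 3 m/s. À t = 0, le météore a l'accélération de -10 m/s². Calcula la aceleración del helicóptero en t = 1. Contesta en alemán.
Wir müssen unsere Gleichung für die Position x(t) = -5·t^2 - 5·t + 2 2-mal ableiten. Die Ableitung von der Position ergibt die Geschwindigkeit: v(t) = -10·t - 5. Durch Ableiten von der Geschwindigkeit erhalten wir die Beschleunigung: a(t) = -10. Mit a(t) = -10 und Einsetzen von t = 1, finden wir a = -10.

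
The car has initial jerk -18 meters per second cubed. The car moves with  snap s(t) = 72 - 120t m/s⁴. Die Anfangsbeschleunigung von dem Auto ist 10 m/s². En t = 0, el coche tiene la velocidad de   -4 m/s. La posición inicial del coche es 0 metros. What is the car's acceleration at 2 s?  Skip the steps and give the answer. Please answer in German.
Die Antwort ist -42.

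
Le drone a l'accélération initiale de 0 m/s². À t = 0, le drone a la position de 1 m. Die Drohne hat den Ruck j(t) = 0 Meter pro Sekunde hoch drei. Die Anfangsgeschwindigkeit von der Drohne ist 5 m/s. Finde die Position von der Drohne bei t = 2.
Wir müssen unsere Gleichung für den Ruck j(t) = 0 3-mal integrieren. Das Integral von dem Ruck, mit a(0) = 0, ergibt die Beschleunigung: a(t) = 0. Durch Integration von der Beschleunigung und Verwendung der Anfangsbedingung v(0) = 5, erhalten wir v(t) = 5. Durch Integration von der Geschwindigkeit und Verwendung der Anfangsbedingung x(0) = 1, erhalten wir x(t) = 5·t + 1. Mit x(t) = 5·t + 1 und Einsetzen von t = 2, finden wir x = 11.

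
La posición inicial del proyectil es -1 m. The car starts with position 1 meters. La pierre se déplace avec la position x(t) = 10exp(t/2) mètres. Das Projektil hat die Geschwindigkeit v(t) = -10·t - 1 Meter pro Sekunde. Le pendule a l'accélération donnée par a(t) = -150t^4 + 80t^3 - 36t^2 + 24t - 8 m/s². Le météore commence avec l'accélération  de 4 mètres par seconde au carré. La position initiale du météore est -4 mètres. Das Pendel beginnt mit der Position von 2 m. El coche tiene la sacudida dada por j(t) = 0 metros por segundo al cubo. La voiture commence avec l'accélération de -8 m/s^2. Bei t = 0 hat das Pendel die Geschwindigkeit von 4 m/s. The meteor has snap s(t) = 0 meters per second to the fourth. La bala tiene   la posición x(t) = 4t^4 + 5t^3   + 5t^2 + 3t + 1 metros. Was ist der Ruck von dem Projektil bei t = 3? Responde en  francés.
Pour résoudre ceci, nous devons prendre 2 dérivées de notre équation de la vitesse v(t) = -10·t - 1. En dérivant la vitesse, nous obtenons l'accélération: a(t) = -10. La dérivée de l'accélération donne le jerk: j(t) = 0. De l'équation du jerk j(t) = 0, nous substituons t = 3 pour obtenir j = 0.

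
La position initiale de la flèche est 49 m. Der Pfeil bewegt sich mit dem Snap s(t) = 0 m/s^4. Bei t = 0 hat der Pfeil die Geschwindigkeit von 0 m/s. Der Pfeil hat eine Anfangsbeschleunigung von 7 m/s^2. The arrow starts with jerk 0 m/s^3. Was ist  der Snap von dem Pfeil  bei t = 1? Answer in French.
En utilisant s(t) = 0 et en substituant t = 1, nous trouvons s = 0.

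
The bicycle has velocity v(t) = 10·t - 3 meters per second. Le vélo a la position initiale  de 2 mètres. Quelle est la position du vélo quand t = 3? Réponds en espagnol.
Necesitamos integrar nuestra ecuación de la velocidad v(t) = 10·t - 3 1 vez. La antiderivada de la velocidad es la posición. Usando x(0) = 2, obtenemos x(t) = 5·t^2 - 3·t + 2. Usando x(t) = 5·t^2 - 3·t + 2 y sustituyendo t = 3, encontramos x = 38.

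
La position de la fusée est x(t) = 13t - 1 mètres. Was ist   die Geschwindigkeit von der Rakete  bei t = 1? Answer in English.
We must differentiate our position equation x(t) = 13·t - 1 1 time. Differentiating position, we get velocity: v(t) = 13. From the given velocity equation v(t) = 13, we substitute t = 1 to get v = 13.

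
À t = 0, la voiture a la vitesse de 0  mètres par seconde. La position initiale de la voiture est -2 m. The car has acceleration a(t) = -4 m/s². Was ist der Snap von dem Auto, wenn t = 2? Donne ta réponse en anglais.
We must differentiate our acceleration equation a(t) = -4 2 times. Differentiating acceleration, we get jerk: j(t) = 0. Taking d/dt of j(t), we find s(t) = 0. From the given snap equation s(t) = 0, we substitute t = 2 to get s = 0.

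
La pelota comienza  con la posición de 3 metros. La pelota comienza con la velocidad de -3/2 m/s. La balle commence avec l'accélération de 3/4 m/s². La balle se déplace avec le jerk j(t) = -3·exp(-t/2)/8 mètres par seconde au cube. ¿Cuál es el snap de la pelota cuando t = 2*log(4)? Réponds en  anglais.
Starting from jerk j(t) = -3·exp(-t/2)/8, we take 1 derivative. The derivative of jerk gives snap: s(t) = 3·exp(-t/2)/16. From the given snap equation s(t) = 3·exp(-t/2)/16, we substitute t = 2*log(4) to get s = 3/64.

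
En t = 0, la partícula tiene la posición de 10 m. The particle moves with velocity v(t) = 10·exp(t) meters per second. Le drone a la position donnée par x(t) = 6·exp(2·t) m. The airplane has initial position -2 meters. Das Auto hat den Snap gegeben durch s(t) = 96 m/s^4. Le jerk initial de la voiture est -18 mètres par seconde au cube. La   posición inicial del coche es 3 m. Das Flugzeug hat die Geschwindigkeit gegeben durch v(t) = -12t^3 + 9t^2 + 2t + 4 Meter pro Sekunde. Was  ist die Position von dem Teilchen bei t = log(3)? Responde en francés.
Nous devons trouver l'intégrale de notre équation de la vitesse v(t) = 10·exp(t) 1 fois. L'intégrale de la vitesse, avec x(0) = 10, donne la position: x(t) = 10·exp(t). En utilisant x(t) = 10·exp(t) et en substituant t = log(3), nous trouvons x = 30.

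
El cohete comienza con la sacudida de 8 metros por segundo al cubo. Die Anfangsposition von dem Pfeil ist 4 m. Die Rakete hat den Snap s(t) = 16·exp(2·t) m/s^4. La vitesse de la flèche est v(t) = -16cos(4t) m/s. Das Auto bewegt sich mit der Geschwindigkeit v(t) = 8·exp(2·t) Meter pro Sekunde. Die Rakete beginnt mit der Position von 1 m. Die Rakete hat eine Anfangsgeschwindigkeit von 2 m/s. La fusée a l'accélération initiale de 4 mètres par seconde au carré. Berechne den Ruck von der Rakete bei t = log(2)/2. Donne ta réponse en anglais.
We must find the antiderivative of our snap equation s(t) = 16·exp(2·t) 1 time. Integrating snap and using the initial condition j(0) = 8, we get j(t) = 8·exp(2·t). We have jerk j(t) = 8·exp(2·t). Substituting t = log(2)/2: j(log(2)/2) = 16.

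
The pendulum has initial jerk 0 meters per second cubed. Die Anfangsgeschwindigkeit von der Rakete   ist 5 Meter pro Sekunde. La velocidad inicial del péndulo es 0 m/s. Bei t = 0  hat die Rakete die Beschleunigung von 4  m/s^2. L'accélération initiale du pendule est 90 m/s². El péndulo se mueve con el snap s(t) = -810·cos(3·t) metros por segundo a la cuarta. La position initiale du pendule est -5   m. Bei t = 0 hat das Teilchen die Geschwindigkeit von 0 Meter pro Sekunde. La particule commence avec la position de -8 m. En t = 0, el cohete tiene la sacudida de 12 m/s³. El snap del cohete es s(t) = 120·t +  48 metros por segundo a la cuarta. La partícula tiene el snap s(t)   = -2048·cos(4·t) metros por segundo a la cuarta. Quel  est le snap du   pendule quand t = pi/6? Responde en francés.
En utilisant s(t) = -810·cos(3·t) et en substituant t = pi/6, nous trouvons s = 0.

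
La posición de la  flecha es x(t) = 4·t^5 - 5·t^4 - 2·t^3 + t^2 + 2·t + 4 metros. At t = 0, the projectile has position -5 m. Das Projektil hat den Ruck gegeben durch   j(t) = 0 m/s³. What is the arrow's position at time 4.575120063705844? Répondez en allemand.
Wir haben die Position x(t) = 4·t^5 - 5·t^4 - 2·t^3 + t^2 + 2·t + 4. Durch Einsetzen von t = 4.575120063705844: x(4.575120063705844) = 5669.98488559982.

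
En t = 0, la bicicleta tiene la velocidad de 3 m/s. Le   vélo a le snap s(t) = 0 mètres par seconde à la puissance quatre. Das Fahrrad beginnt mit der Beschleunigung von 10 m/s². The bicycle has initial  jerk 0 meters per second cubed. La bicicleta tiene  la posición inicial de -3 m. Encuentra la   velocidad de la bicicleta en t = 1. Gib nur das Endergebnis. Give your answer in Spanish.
La respuesta es 13.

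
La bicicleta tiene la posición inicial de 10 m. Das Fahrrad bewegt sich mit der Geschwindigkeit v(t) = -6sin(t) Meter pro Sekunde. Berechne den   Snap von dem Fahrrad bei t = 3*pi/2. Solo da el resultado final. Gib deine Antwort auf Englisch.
The answer is 0.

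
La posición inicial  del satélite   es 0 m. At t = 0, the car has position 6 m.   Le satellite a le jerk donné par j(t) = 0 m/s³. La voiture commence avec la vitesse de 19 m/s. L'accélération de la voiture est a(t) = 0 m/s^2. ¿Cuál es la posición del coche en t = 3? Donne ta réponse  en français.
Pour résoudre ceci, nous devons prendre 2 primitives de notre équation de l'accélération a(t) = 0. En prenant ∫a(t)dt et en appliquant v(0) = 19, nous trouvons v(t) = 19. L'intégrale de la vitesse est la position. En utilisant x(0) = 6, nous obtenons x(t) = 19·t + 6. En utilisant x(t) = 19·t + 6 et en substituant t = 3, nous trouvons x = 63.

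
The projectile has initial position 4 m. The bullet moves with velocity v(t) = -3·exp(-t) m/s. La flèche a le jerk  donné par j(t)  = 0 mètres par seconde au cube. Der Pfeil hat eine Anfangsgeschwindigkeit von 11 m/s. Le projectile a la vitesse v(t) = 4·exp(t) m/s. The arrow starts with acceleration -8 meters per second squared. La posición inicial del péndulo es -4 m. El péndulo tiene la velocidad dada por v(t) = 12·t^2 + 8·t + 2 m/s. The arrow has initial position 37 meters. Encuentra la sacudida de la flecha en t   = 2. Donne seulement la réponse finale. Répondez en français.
La réponse est 0.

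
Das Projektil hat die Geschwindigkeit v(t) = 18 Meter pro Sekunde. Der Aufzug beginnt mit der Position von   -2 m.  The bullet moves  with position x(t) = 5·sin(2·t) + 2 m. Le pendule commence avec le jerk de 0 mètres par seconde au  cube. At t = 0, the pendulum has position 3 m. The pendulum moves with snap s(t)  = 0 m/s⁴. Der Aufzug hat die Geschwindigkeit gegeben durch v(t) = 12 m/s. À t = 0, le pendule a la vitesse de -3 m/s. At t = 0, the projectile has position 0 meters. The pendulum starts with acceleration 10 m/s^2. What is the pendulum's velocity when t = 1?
To solve this, we need to take 3 integrals of our snap equation s(t) = 0. Finding the integral of s(t) and using j(0) = 0: j(t) = 0. The antiderivative of jerk, with a(0) = 10, gives acceleration: a(t) = 10. Integrating acceleration and using the initial condition v(0) = -3, we get v(t) = 10·t - 3. From the given velocity equation v(t) = 10·t - 3, we substitute t = 1 to get v = 7.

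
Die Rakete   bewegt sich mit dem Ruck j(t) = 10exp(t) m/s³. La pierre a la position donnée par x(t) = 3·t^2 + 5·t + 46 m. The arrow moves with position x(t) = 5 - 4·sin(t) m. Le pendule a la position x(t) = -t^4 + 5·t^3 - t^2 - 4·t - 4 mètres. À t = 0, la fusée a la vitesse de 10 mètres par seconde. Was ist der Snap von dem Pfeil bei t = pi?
Ausgehend von der Position x(t) = 5 - 4·sin(t), nehmen wir 4 Ableitungen. Durch Ableiten von der Position erhalten wir die Geschwindigkeit: v(t) = -4·cos(t). Mit d/dt von v(t) finden wir a(t) = 4·sin(t). Durch Ableiten von der Beschleunigung erhalten wir den Ruck: j(t) = 4·cos(t). Mit d/dt von j(t) finden wir s(t) = -4·sin(t). Aus der Gleichung für den Snap s(t) = -4·sin(t), setzen wir t = pi ein und erhalten s = 0.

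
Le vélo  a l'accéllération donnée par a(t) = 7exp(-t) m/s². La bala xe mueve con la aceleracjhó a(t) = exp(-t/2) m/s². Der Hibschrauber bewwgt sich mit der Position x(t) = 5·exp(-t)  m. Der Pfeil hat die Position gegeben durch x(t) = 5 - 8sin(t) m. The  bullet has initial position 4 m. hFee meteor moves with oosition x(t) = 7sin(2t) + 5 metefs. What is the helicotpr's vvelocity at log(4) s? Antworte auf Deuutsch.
Wir müssen unsere Gleichung für die Position x(t) = 5·exp(-t) 1-mal ableiten. Die Ableitung von der Position ergibt die Geschwindigkeit: v(t) = -5·exp(-t). Mit v(t) = -5·exp(-t) und Einsetzen von t = log(4), finden wir v = -5/4.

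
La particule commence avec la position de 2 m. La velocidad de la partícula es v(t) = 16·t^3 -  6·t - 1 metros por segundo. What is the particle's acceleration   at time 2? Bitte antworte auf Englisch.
To solve this, we need to take 1 derivative of our velocity equation v(t) = 16·t^3 - 6·t - 1. The derivative of velocity gives acceleration: a(t) = 48·t^2 - 6. From the given acceleration equation a(t) = 48·t^2 - 6, we substitute t = 2 to get a = 186.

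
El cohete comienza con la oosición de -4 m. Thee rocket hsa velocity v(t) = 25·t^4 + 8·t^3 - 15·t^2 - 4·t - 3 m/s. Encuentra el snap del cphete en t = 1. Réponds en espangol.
Partiendo de la velocidad v(t) = 25·t^4 + 8·t^3 - 15·t^2 - 4·t - 3, tomamos 3 derivadas. La derivada de la velocidad da la aceleración: a(t) = 100·t^3 + 24·t^2 - 30·t - 4. La derivada de la aceleración da la sacudida: j(t) = 300·t^2 + 48·t - 30. Derivando la sacudida, obtenemos el snap: s(t) = 600·t + 48. Usando s(t) = 600·t + 48 y sustituyendo t = 1, encontramos s = 648.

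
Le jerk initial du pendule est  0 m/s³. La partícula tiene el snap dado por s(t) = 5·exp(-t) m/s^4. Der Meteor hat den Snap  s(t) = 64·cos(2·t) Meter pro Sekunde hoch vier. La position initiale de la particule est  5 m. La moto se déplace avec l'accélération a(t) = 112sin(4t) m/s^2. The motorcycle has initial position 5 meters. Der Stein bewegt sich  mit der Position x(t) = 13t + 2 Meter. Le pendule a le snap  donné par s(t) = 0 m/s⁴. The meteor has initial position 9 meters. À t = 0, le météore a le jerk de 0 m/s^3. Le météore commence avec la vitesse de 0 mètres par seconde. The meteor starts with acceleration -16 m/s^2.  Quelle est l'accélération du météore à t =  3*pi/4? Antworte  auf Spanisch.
Para resolver esto, necesitamos tomar 2 antiderivadas de nuestra ecuación del snap s(t) = 64·cos(2·t). La antiderivada del snap, con j(0) = 0, da la sacudida: j(t) = 32·sin(2·t). Integrando la sacudida y usando la condición inicial a(0) = -16, obtenemos a(t) = -16·cos(2·t). Tenemos la aceleración a(t) = -16·cos(2·t). Sustituyendo t = 3*pi/4: a(3*pi/4) = 0.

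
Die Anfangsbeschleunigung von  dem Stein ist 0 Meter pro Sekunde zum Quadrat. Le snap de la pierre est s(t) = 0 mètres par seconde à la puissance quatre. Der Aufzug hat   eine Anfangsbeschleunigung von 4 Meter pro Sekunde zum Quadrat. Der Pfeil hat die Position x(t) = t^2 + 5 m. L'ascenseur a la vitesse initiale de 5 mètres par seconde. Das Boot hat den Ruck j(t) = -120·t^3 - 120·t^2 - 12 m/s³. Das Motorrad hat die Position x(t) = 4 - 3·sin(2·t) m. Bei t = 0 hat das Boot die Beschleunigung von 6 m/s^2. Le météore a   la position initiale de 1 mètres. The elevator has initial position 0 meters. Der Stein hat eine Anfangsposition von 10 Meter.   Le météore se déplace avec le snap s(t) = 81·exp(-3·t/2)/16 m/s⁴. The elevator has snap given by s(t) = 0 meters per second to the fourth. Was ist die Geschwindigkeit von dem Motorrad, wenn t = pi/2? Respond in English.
To solve this, we need to take 1 derivative of our position equation x(t) = 4 - 3·sin(2·t). The derivative of position gives velocity: v(t) = -6·cos(2·t). Using v(t) = -6·cos(2·t) and substituting t = pi/2, we find v = 6.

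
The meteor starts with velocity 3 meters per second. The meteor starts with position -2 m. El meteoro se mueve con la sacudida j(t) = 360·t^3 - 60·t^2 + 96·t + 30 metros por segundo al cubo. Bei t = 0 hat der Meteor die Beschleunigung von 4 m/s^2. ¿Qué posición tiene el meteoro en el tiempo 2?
Partiendo de la sacudida j(t) = 360·t^3 - 60·t^2 + 96·t + 30, tomamos 3 integrales. Tomando ∫j(t)dt y aplicando a(0) = 4, encontramos a(t) = 90·t^4 - 20·t^3 + 48·t^2 + 30·t + 4. La integral de la aceleración, con v(0) = 3, da la velocidad: v(t) = 18·t^5 - 5·t^4 + 16·t^3 + 15·t^2 + 4·t + 3. La antiderivada de la velocidad es la posición. Usando x(0) = -2, obtenemos x(t) = 3·t^6 - t^5 + 4·t^4 + 5·t^3 + 2·t^2 + 3·t - 2. De la ecuación de la posición x(t) = 3·t^6 - t^5 + 4·t^4 + 5·t^3 + 2·t^2 + 3·t - 2, sustituimos t = 2 para obtener x = 276.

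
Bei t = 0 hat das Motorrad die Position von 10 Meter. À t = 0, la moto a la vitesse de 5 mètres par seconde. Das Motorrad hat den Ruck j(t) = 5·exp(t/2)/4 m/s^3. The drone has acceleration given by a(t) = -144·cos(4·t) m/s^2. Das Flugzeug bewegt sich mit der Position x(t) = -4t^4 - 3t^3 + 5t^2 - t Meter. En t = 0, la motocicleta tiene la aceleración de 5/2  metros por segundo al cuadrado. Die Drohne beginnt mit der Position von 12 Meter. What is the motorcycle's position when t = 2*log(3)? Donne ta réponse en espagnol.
Partiendo de la sacudida j(t) = 5·exp(t/2)/4, tomamos 3 integrales. La antiderivada de la sacudida es la aceleración. Usando a(0) = 5/2, obtenemos a(t) = 5·exp(t/2)/2. La integral de la aceleración, con v(0) = 5, da la velocidad: v(t) = 5·exp(t/2). Tomando ∫v(t)dt y aplicando x(0) = 10, encontramos x(t) = 10·exp(t/2). Usando x(t) = 10·exp(t/2) y sustituyendo t = 2*log(3), encontramos x = 30.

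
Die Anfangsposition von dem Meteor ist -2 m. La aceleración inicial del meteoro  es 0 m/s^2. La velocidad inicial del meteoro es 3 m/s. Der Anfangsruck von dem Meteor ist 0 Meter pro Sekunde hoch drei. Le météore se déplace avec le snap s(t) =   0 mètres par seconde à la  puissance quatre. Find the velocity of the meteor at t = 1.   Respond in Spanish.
Partiendo del snap s(t) = 0, tomamos 3 integrales. La integral del snap, con j(0) = 0, da la sacudida: j(t) = 0. La integral de la sacudida, con a(0) = 0, da la aceleración: a(t) = 0. La antiderivada de la aceleración es la velocidad. Usando v(0) = 3, obtenemos v(t) = 3. Usando v(t) = 3 y sustituyendo t = 1, encontramos v = 3.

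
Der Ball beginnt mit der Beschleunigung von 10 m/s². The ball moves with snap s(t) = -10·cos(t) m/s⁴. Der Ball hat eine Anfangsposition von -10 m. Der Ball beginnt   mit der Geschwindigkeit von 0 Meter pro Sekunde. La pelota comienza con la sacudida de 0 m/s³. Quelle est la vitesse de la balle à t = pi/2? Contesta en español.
Necesitamos integrar nuestra ecuación del snap s(t) = -10·cos(t) 3 veces. La integral del snap es la sacudida. Usando j(0) = 0, obtenemos j(t) = -10·sin(t). Integrando la sacudida y usando la condición inicial a(0) = 10, obtenemos a(t) = 10·cos(t). La antiderivada de la aceleración, con v(0) = 0, da la velocidad: v(t) = 10·sin(t). De la ecuación de la velocidad v(t) = 10·sin(t), sustituimos t = pi/2 para obtener v = 10.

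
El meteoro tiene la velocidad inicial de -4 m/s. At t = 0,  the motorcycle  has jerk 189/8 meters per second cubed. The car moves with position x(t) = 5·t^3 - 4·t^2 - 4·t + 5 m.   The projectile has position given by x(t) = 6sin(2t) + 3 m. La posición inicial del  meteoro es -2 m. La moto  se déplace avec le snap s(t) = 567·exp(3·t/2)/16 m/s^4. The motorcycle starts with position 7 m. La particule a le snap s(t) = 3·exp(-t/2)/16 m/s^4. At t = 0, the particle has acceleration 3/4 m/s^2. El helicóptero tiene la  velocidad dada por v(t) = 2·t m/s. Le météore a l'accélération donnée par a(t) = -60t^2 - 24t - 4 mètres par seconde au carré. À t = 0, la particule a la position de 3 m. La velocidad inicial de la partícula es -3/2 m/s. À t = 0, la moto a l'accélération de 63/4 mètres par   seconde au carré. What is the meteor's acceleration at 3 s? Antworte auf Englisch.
We have acceleration a(t) = -60·t^2 - 24·t - 4. Substituting t = 3: a(3) = -616.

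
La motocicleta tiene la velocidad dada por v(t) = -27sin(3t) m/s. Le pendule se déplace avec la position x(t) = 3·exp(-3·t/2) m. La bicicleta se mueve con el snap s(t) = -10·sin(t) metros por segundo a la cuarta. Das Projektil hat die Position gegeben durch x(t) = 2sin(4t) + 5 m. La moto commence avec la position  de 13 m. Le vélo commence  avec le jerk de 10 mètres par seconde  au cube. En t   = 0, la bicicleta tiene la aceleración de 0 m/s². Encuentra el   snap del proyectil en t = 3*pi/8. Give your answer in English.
Starting from position x(t) = 2·sin(4·t) + 5, we take 4 derivatives. Differentiating position, we get velocity: v(t) = 8·cos(4·t). Taking d/dt of v(t), we find a(t) = -32·sin(4·t). Taking d/dt of a(t), we find j(t) = -128·cos(4·t). Taking d/dt of j(t), we find s(t) = 512·sin(4·t). From the given snap equation s(t) = 512·sin(4·t), we substitute t = 3*pi/8 to get s = -512.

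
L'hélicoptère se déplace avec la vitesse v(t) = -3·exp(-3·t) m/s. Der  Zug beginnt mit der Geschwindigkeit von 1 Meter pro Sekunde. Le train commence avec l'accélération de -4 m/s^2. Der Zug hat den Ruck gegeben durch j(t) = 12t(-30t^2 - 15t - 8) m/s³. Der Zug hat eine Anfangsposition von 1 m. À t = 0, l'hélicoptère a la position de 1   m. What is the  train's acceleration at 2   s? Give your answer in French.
Nous devons intégrer notre équation du jerk j(t) = 12·t·(-30·t^2 - 15·t - 8) 1 fois. En intégrant le jerk et en utilisant la condition initiale a(0) = -4, nous obtenons a(t) = -90·t^4 - 60·t^3 - 48·t^2 - 4. Nous avons l'accélération a(t) = -90·t^4 - 60·t^3 - 48·t^2 - 4. En substituant t = 2: a(2) = -2116.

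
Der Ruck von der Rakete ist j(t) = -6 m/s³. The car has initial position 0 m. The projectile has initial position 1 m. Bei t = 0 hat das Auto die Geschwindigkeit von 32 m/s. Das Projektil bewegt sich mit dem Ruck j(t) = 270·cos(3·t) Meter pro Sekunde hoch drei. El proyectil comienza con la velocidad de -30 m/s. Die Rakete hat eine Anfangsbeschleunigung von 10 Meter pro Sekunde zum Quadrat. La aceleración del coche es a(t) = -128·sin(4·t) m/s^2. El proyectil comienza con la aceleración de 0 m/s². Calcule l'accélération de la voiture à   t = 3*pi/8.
En utilisant a(t) = -128·sin(4·t) et en substituant t = 3*pi/8, nous trouvons a = 128.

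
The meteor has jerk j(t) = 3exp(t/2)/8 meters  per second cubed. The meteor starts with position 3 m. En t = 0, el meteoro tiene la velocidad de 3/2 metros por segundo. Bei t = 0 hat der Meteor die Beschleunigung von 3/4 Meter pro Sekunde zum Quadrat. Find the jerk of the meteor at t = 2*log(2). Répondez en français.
Nous avons le jerk j(t) = 3·exp(t/2)/8. En substituant t = 2*log(2): j(2*log(2)) = 3/4.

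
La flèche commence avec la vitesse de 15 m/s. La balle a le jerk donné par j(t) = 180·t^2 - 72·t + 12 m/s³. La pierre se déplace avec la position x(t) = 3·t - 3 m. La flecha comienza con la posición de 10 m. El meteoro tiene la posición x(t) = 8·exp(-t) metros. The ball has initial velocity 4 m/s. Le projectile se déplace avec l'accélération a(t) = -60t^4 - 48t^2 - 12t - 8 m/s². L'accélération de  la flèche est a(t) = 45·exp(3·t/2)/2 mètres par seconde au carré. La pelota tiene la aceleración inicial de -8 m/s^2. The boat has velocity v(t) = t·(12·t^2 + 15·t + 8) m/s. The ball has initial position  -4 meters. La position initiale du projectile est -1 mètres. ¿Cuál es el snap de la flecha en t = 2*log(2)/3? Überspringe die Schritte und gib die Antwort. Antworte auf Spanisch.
s(2*log(2)/3) = 405/4.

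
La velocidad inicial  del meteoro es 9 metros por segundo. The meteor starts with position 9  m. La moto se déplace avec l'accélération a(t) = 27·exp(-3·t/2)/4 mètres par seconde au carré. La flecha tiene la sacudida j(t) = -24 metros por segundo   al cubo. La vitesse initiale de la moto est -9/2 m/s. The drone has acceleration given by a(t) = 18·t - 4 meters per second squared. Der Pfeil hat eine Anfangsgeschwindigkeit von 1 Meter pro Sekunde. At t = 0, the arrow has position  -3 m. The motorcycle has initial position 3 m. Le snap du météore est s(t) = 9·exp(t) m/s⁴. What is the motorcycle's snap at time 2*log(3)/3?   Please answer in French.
Pour résoudre ceci, nous devons prendre 2 dérivées de notre équation de l'accélération a(t) = 27·exp(-3·t/2)/4. En prenant d/dt de a(t), nous trouvons j(t) = -81·exp(-3·t/2)/8. La dérivée du jerk donne le snap: s(t) = 243·exp(-3·t/2)/16. De l'équation du snap s(t) = 243·exp(-3·t/2)/16, nous substituons t = 2*log(3)/3 pour obtenir s = 81/16.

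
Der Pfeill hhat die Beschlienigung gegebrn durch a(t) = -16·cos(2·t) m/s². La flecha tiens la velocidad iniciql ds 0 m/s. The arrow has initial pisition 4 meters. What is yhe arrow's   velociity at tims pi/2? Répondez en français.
En partant de l'accélération a(t) = -16·cos(2·t), nous prenons 1 intégrale. L'intégrale de l'accélération est la vitesse. En utilisant v(0) = 0, nous obtenons v(t) = -8·sin(2·t). Nous avons la vitesse v(t) = -8·sin(2·t). En substituant t = pi/2: v(pi/2) = 0.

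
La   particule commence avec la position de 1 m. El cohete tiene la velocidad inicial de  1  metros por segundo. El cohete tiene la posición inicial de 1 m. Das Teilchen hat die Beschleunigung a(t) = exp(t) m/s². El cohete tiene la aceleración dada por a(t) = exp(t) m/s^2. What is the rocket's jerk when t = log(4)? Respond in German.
Um dies zu lösen, müssen wir 1 Ableitung unserer Gleichung für die Beschleunigung a(t) = exp(t) nehmen. Mit d/dt von a(t) finden wir j(t) = exp(t). Wir haben den Ruck j(t) = exp(t). Durch Einsetzen von t = log(4): j(log(4)) = 4.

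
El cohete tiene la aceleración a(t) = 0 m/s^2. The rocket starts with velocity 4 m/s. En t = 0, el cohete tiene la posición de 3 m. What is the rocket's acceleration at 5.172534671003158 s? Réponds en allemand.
Mit a(t) = 0 und Einsetzen von t = 5.172534671003158, finden wir a = 0.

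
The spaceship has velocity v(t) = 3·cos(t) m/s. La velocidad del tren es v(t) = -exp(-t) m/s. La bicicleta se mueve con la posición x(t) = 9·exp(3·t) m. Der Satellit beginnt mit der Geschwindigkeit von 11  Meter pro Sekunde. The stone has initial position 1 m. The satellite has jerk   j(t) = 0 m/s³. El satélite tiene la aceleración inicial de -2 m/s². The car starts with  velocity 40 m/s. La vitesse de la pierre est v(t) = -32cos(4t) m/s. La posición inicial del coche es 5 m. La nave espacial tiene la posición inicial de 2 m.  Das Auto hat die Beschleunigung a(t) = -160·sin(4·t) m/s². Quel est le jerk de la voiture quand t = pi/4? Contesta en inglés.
We must differentiate our acceleration equation a(t) = -160·sin(4·t) 1 time. Taking d/dt of a(t), we find j(t) = -640·cos(4·t). From the given jerk equation j(t) = -640·cos(4·t), we substitute t = pi/4 to get j = 640.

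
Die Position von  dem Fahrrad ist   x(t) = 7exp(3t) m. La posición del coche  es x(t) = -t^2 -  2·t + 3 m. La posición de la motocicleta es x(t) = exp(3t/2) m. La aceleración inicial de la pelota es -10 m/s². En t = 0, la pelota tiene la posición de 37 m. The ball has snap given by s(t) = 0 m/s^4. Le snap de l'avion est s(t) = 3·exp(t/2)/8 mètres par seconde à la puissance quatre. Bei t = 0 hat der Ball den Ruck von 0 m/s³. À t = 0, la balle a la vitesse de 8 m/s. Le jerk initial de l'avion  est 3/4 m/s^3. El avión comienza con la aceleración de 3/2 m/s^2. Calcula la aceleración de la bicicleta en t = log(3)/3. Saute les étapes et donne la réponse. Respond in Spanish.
En t = log(3)/3, a = 189.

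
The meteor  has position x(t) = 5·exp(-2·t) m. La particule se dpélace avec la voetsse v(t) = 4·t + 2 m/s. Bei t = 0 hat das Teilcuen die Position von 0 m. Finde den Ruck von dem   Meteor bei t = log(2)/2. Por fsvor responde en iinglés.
We must differentiate our position equation x(t) = 5·exp(-2·t) 3 times. Taking d/dt of x(t), we find v(t) = -10·exp(-2·t). The derivative of velocity gives acceleration: a(t) = 20·exp(-2·t). Differentiating acceleration, we get jerk: j(t) = -40·exp(-2·t). Using j(t) = -40·exp(-2·t) and substituting t = log(2)/2, we find j = -20.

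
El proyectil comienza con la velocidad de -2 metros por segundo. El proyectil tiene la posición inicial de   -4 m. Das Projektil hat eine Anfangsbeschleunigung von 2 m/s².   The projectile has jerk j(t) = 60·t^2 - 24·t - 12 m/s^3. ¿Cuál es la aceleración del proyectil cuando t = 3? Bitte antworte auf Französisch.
Nous devons intégrer notre équation du jerk j(t) = 60·t^2 - 24·t - 12 1 fois. En prenant ∫j(t)dt et en appliquant a(0) = 2, nous trouvons a(t) = 20·t^3 - 12·t^2 - 12·t + 2. En utilisant a(t) = 20·t^3 - 12·t^2 - 12·t + 2 et en substituant t = 3, nous trouvons a = 398.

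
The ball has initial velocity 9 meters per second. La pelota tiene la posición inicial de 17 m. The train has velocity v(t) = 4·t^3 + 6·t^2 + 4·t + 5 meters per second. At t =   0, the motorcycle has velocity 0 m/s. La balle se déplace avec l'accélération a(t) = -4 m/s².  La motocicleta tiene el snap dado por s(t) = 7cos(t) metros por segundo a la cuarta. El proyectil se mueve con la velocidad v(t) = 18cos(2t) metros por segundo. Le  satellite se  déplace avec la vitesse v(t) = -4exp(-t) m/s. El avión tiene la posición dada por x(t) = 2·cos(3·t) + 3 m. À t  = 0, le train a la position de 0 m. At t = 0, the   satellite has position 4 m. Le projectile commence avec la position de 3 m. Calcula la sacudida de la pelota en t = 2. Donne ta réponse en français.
Pour résoudre ceci, nous devons prendre 1 dérivée de notre équation de l'accélération a(t) = -4. La dérivée de l'accélération donne le jerk: j(t) = 0. En utilisant j(t) = 0 et en substituant t = 2, nous trouvons j = 0.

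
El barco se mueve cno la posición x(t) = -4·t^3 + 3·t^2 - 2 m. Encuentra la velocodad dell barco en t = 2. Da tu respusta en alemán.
Ausgehend von der Position x(t) = -4·t^3 + 3·t^2 - 2, nehmen wir 1 Ableitung. Mit d/dt von x(t) finden wir v(t) = -12·t^2 + 6·t. Wir haben die Geschwindigkeit v(t) = -12·t^2 + 6·t. Durch Einsetzen von t = 2: v(2) = -36.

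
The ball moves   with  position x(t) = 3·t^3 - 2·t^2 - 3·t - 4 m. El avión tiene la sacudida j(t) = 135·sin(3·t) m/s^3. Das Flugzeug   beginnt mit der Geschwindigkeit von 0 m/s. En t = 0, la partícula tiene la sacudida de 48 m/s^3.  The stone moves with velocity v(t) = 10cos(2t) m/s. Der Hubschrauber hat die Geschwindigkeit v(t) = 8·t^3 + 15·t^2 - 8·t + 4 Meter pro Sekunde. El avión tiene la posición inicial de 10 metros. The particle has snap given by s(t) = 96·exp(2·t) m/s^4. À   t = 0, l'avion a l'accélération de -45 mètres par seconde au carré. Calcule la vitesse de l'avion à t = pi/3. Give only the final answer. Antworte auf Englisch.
At t = pi/3, v = 0.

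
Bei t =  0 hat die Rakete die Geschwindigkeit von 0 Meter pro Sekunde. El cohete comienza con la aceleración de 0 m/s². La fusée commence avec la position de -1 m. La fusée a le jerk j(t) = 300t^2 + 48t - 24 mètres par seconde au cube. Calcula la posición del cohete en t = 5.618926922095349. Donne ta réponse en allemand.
Wir müssen das Integral unserer Gleichung für den Ruck j(t) = 300·t^2 + 48·t - 24 3-mal finden. Das Integral von dem Ruck ist die Beschleunigung. Mit a(0) = 0 erhalten wir a(t) = 4·t·(25·t^2 + 6·t - 6). Durch Integration von der Beschleunigung und Verwendung der Anfangsbedingung v(0) = 0, erhalten wir v(t) = t^2·(25·t^2 + 8·t - 12). Die Stammfunktion von der Geschwindigkeit ist die Position. Mit x(0) = -1 erhalten wir x(t) = 5·t^5 + 2·t^4 - 4·t^3 - 1. Wir haben die Position x(t) = 5·t^5 + 2·t^4 - 4·t^3 - 1. Durch Einsetzen von t = 5.618926922095349: x(5.618926922095349) = 29288.1014260533.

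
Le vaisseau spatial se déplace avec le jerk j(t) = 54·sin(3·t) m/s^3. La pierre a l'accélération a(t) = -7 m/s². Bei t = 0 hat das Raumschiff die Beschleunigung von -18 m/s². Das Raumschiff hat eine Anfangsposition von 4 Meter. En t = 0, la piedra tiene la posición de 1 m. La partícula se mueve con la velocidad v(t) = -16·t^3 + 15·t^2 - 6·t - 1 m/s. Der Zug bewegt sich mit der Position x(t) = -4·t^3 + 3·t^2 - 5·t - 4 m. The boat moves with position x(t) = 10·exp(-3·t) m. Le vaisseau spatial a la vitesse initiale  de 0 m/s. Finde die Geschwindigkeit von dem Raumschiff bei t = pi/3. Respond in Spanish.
Para resolver esto, necesitamos tomar 2 antiderivadas de nuestra ecuación de la sacudida j(t) = 54·sin(3·t). La antiderivada de la sacudida es la aceleración. Usando a(0) = -18, obtenemos a(t) = -18·cos(3·t). La integral de la aceleración, con v(0) = 0, da la velocidad: v(t) = -6·sin(3·t). Tenemos la velocidad v(t) = -6·sin(3·t). Sustituyendo t = pi/3: v(pi/3) = 0.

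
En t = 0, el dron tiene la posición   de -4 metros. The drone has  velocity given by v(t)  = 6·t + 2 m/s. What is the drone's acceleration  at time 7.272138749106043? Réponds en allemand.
Wir müssen unsere Gleichung für die Geschwindigkeit v(t) = 6·t + 2 1-mal ableiten. Durch Ableiten von der Geschwindigkeit erhalten wir die Beschleunigung: a(t) = 6. Wir haben die Beschleunigung a(t) = 6. Durch Einsetzen von t = 7.272138749106043: a(7.272138749106043) = 6.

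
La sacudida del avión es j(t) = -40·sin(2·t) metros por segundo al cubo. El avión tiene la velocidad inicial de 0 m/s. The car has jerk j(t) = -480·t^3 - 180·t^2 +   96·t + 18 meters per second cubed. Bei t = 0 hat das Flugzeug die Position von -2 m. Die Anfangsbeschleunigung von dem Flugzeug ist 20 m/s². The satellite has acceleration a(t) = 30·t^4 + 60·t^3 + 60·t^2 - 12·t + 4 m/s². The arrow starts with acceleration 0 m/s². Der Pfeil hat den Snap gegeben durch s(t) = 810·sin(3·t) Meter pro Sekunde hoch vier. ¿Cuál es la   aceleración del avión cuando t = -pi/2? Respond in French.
Pour résoudre ceci, nous devons prendre 1 intégrale de notre équation du jerk j(t) = -40·sin(2·t). En intégrant le jerk et en utilisant la condition initiale a(0) = 20, nous obtenons a(t) = 20·cos(2·t). De l'équation de l'accélération a(t) = 20·cos(2·t), nous substituons t = -pi/2 pour obtenir a = -20.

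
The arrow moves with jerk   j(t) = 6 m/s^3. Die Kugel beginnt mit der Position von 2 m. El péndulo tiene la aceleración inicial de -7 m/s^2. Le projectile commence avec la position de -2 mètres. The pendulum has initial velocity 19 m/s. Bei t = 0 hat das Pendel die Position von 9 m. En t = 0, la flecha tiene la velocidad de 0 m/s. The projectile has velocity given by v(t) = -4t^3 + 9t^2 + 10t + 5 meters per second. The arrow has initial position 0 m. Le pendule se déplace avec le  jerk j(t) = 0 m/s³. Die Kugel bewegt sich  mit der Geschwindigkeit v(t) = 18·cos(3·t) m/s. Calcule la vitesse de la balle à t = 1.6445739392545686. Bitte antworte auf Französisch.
En utilisant v(t) = 18·cos(3·t) et en substituant t = 1.6445739392545686, nous trouvons v = 3.95154254622128.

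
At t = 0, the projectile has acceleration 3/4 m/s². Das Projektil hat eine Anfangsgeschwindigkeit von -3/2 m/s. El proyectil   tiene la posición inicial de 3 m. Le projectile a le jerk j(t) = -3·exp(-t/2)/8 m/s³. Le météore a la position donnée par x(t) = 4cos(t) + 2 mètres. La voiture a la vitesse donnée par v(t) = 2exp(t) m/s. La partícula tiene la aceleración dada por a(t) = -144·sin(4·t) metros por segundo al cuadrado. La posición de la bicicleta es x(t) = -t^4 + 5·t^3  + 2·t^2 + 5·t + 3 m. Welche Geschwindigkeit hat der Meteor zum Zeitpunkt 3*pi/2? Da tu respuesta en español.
Debemos derivar nuestra ecuación de la posición x(t) = 4·cos(t) + 2 1 vez. Derivando la posición, obtenemos la velocidad: v(t) = -4·sin(t). Tenemos la velocidad v(t) = -4·sin(t). Sustituyendo t = 3*pi/2: v(3*pi/2) = 4.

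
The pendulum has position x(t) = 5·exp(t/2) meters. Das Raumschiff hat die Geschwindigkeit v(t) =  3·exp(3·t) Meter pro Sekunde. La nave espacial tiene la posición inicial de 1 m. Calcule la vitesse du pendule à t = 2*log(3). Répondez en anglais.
We must differentiate our position equation x(t) = 5·exp(t/2) 1 time. Taking d/dt of x(t), we find v(t) = 5·exp(t/2)/2. Using v(t) = 5·exp(t/2)/2 and substituting t = 2*log(3), we find v = 15/2.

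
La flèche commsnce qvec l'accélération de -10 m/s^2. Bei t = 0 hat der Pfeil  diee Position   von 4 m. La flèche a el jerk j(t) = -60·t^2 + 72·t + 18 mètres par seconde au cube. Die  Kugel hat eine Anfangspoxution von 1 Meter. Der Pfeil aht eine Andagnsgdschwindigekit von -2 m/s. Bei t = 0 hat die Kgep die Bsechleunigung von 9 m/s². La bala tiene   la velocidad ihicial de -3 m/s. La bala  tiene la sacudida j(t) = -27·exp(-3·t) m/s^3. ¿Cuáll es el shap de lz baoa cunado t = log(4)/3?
Partiendo de la sacudida j(t) = -27·exp(-3·t), tomamos 1 derivada. La derivada de la sacudida da el snap: s(t) = 81·exp(-3·t). De la ecuación del snap s(t) = 81·exp(-3·t), sustituimos t = log(4)/3 para obtener s = 81/4.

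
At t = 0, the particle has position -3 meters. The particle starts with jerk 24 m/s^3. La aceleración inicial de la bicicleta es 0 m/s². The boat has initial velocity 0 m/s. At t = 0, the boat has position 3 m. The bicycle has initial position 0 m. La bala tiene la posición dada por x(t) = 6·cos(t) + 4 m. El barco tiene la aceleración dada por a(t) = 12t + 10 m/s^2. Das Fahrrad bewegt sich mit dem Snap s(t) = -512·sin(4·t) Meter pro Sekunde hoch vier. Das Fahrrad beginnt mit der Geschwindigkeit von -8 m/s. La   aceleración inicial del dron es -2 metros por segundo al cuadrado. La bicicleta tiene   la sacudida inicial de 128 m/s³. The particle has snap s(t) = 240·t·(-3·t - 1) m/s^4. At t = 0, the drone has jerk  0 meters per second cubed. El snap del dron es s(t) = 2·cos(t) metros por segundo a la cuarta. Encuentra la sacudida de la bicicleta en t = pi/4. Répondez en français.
Nous devons trouver la primitive de notre équation du snap s(t) = -512·sin(4·t) 1 fois. En prenant ∫s(t)dt et en appliquant j(0) = 128, nous trouvons j(t) = 128·cos(4·t). Nous avons le jerk j(t) = 128·cos(4·t). En substituant t = pi/4: j(pi/4) = -128.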